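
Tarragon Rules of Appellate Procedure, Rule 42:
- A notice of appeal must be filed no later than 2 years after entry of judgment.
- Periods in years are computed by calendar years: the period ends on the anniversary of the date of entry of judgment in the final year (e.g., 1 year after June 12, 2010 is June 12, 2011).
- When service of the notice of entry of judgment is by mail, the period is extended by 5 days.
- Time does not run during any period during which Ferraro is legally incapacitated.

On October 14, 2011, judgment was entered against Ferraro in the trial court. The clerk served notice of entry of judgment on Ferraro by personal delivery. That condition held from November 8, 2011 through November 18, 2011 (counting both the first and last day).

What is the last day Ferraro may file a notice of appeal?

October 25, 2013

2 years after October 14, 2011 is October 14, 2013.
Service was not by mail, so no mail extension applies.
From November 8, 2011 through November 18, 2011 inclusive is 11 days; tolling adds 11 days: October 14, 2013 + 11 days = October 25, 2013.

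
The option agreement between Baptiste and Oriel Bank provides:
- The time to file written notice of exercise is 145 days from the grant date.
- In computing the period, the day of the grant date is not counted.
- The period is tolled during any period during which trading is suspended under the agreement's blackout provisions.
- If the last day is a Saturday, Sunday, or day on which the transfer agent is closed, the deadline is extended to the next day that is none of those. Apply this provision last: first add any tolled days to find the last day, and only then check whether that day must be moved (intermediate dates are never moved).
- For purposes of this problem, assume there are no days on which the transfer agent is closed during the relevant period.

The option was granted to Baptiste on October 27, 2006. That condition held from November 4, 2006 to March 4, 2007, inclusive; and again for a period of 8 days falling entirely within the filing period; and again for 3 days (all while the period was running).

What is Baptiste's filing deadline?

145 days after October 27, 2006 is March 21, 2007.
From November 4, 2006 through March 4, 2007 inclusive is 121 days; tolling adds 121 days: March 21, 2007 + 121 days = July 20, 2007.
Tolling adds 8 days: July 20, 2007 + 8 days = July 28, 2007.
Tolling adds 3 days: July 28, 2007 + 3 days = July 31, 2007.
July 31, 2007 is a Tuesday and not a day on which the transfer agent is closed, so no extension applies.

July 31, 2007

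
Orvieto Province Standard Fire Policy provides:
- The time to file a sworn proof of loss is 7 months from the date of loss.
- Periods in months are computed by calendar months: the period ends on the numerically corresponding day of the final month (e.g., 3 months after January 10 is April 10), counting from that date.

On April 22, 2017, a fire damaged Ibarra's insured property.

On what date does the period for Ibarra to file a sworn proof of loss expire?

November 22, 2017

7 months after April 22, 2017 is November 22, 2017.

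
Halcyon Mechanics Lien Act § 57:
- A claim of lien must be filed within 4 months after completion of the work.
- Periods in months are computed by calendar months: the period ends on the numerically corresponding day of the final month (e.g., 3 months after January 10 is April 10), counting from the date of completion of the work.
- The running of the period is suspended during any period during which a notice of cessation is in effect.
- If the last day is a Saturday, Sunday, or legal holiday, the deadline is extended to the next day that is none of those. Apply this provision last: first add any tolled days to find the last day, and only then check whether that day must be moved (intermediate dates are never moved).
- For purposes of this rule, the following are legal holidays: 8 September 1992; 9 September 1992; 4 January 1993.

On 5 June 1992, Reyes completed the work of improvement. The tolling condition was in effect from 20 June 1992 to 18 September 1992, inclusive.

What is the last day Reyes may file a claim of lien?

January 5, 1993

4 months after 5 June 1992 is October 5, 1992.
From June 20, 1992 through September 18, 1992 inclusive is 91 days; tolling adds 91 days: October 5, 1992 + 91 days = January 4, 1993.
January 4, 1993 is a listed holiday. The next qualifying day is January 5, 1993.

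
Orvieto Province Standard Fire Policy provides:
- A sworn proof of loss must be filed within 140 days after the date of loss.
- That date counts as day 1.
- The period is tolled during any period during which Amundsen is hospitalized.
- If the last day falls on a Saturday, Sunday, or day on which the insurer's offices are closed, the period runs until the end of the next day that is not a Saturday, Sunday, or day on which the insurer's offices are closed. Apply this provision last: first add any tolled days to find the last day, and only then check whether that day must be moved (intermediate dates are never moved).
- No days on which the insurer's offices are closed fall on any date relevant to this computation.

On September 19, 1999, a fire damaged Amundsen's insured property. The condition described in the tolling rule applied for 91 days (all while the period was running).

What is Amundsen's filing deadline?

Counting September 19, 1999 as day 1, day 140 is February 5, 2000.
Tolling adds 91 days: February 5, 2000 + 91 days = May 6, 2000.
May 6, 2000 is Saturday; May 7, 2000 is Sunday. The next qualifying day is May 8, 2000.

May 8, 2000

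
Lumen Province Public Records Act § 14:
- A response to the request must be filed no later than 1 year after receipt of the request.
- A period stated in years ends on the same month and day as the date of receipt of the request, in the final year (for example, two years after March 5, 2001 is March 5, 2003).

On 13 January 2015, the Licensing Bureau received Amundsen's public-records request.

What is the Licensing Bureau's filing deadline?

January 13, 2016

1 year after 13 January 2015 is January 13, 2016.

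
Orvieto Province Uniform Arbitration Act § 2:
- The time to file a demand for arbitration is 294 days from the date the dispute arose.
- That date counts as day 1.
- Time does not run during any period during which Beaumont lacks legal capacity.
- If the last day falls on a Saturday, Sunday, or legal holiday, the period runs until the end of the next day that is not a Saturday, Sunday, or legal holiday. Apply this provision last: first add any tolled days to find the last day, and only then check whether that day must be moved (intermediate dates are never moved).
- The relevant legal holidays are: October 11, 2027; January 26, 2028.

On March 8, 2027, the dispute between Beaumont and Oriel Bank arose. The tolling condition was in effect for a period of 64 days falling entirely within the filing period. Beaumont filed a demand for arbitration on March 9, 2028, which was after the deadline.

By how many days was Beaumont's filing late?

Counting March 8, 2027 as day 1, day 294 is December 26, 2027.
Tolling adds 64 days: December 26, 2027 + 64 days = February 28, 2028.
February 28, 2028 is a Monday and not a legal holiday, so no extension applies.
The deadline is February 28, 2028; from February 28, 2028 to March 9, 2028 is 10 days.

10 days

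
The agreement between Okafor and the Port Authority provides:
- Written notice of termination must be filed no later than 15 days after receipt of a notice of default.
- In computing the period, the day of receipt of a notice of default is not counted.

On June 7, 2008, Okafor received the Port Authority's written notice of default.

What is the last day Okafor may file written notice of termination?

15 days after June 7, 2008 is June 22, 2008.

June 22, 2008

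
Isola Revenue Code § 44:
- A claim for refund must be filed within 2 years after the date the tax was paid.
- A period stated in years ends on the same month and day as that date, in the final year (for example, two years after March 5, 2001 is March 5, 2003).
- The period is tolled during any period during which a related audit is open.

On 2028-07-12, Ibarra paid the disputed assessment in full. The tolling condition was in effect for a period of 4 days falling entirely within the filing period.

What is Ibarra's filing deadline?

2 years after 2028-07-12 is July 12, 2030.
Tolling adds 4 days: July 12, 2030 + 4 days = July 16, 2030.

July 16, 2030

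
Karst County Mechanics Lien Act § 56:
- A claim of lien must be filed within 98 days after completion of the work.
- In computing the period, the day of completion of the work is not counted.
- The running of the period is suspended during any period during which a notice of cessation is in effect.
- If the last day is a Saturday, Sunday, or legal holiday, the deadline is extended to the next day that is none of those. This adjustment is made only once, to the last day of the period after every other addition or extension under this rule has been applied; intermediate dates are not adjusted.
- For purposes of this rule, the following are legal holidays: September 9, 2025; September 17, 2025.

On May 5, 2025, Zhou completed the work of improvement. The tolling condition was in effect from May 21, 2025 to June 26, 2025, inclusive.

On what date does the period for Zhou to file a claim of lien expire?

98 days after May 5, 2025 is August 11, 2025.
From May 21, 2025 through June 26, 2025 inclusive is 37 days; tolling adds 37 days: August 11, 2025 + 37 days = September 17, 2025.
September 17, 2025 is a listed holiday. The next qualifying day is September 18, 2025.

September 18, 2025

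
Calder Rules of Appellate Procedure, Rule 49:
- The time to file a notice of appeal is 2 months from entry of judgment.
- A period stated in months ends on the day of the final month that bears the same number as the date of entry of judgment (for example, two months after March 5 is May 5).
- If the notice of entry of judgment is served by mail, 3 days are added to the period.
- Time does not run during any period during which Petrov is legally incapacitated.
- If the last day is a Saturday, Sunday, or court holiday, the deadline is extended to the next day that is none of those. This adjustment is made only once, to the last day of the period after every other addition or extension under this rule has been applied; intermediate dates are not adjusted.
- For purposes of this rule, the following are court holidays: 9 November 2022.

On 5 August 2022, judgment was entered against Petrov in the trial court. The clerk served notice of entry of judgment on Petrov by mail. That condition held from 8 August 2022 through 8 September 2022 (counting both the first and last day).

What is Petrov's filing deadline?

2 months after 5 August 2022 is October 5, 2022.
Service was by mail, adding 3 days: October 5, 2022 + 3 days = October 8, 2022.
From August 8, 2022 through September 8, 2022 inclusive is 32 days; tolling adds 32 days: October 8, 2022 + 32 days = November 9, 2022.
November 9, 2022 is a listed holiday. The next qualifying day is November 10, 2022.

November 10, 2022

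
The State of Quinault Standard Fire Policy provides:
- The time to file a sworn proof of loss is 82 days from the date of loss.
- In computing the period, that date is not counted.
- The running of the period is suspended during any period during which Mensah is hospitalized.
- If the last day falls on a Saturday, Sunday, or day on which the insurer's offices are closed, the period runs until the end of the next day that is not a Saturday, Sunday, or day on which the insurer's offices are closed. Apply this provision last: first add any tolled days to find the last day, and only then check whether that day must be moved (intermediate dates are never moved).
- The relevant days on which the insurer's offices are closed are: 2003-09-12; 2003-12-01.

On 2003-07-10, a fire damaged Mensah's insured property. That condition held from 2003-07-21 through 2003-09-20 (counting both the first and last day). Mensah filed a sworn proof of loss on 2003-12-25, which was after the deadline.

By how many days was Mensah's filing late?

82 days after 2003-07-10 is September 30, 2003.
From July 21, 2003 through September 20, 2003 inclusive is 62 days; tolling adds 62 days: September 30, 2003 + 62 days = December 1, 2003.
December 1, 2003 is a listed holiday. The next qualifying day is December 2, 2003.
The deadline is December 2, 2003; from December 2, 2003 to December 25, 2003 is 23 days.

23 days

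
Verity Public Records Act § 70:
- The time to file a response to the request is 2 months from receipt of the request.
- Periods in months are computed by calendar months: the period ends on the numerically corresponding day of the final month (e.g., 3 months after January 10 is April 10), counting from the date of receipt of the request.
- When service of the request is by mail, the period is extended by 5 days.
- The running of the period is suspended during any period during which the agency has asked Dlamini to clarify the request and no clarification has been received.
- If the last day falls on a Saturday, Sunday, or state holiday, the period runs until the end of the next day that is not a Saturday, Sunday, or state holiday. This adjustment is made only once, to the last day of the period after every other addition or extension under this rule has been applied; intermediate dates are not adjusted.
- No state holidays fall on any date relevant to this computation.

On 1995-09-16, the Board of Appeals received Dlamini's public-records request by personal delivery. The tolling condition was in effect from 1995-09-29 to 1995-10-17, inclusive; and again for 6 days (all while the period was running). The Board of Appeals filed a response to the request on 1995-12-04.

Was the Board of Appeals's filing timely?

2 months after 1995-09-16 is November 16, 1995.
Service was not by mail, so no mail extension applies.
From September 29, 1995 through October 17, 1995 inclusive is 19 days; tolling adds 19 days: November 16, 1995 + 19 days = December 5, 1995.
Tolling adds 6 days: December 5, 1995 + 6 days = December 11, 1995.
December 11, 1995 is a Monday and not a state holiday, so no extension applies.
The deadline is December 11, 1995; the filing on December 4, 1995 is on or before that date.

Yes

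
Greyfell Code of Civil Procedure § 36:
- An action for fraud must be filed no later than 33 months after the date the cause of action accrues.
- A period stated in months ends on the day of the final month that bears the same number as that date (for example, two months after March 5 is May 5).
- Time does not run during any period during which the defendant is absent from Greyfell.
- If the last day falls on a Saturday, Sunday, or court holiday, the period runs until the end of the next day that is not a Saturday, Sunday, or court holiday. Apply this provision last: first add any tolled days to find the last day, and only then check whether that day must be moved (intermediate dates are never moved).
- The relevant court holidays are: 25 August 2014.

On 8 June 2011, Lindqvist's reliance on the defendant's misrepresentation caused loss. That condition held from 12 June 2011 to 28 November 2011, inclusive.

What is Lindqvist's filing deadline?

August 26, 2014

33 months after 8 June 2011 is March 8, 2014.
From June 12, 2011 through November 28, 2011 inclusive is 170 days; tolling adds 170 days: March 8, 2014 + 170 days = August 25, 2014.
August 25, 2014 is a listed holiday. The next qualifying day is August 26, 2014.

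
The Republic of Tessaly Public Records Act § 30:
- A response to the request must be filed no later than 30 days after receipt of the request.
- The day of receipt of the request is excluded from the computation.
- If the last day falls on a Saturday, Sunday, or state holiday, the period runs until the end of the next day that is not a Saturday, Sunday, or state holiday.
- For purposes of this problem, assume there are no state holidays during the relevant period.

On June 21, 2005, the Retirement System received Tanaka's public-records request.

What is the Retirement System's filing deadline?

July 21, 2005

30 days after June 21, 2005 is July 21, 2005.
July 21, 2005 is a Thursday and not a state holiday, so no extension applies.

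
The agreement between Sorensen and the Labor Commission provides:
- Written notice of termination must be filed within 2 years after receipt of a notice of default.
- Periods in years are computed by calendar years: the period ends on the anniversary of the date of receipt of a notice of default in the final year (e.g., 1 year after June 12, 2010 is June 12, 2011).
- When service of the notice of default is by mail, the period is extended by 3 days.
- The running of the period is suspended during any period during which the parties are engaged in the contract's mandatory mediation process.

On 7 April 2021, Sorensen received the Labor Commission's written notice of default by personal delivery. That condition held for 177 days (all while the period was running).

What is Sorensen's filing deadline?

October 1, 2023

2 years after 7 April 2021 is April 7, 2023.
Service was not by mail, so no mail extension applies.
Tolling adds 177 days: April 7, 2023 + 177 days = October 1, 2023.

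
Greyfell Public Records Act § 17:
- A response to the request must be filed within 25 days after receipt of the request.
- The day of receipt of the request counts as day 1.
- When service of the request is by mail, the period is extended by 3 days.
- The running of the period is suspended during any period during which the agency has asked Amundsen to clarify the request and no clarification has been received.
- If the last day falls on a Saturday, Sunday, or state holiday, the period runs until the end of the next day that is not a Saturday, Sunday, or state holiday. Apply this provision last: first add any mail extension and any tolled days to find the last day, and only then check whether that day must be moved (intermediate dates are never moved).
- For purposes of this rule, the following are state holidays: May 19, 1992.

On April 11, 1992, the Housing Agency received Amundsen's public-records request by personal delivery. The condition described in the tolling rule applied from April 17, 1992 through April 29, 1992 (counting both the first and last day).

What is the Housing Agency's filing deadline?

Counting April 11, 1992 as day 1, day 25 is May 5, 1992.
Service was not by mail, so no mail extension applies.
From April 17, 1992 through April 29, 1992 inclusive is 13 days; tolling adds 13 days: May 5, 1992 + 13 days = May 18, 1992.
May 18, 1992 is a Monday and not a state holiday, so no extension applies.

May 18, 1992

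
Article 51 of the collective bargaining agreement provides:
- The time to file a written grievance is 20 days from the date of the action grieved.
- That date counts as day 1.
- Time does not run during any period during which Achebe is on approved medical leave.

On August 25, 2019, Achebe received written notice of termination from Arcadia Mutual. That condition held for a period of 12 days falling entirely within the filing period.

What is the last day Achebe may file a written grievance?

Counting August 25, 2019 as day 1, day 20 is September 13, 2019.
Tolling adds 12 days: September 13, 2019 + 12 days = September 25, 2019.

September 25, 2019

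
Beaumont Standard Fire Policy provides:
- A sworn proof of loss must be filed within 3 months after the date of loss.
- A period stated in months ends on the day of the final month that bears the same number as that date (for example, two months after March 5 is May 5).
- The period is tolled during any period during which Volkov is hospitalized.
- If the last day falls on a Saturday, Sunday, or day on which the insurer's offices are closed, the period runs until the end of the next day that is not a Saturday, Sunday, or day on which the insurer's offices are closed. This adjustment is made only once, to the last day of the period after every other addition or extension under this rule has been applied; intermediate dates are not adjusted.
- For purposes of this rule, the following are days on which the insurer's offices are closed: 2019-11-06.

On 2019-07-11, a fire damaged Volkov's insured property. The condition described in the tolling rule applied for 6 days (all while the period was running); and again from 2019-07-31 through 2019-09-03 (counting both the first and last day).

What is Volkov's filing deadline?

3 months after 2019-07-11 is October 11, 2019.
Tolling adds 6 days: October 11, 2019 + 6 days = October 17, 2019.
From July 31, 2019 through September 3, 2019 inclusive is 35 days; tolling adds 35 days: October 17, 2019 + 35 days = November 21, 2019.
November 21, 2019 is a Thursday and not a day on which the insurer's offices are closed, so no extension applies.

November 21, 2019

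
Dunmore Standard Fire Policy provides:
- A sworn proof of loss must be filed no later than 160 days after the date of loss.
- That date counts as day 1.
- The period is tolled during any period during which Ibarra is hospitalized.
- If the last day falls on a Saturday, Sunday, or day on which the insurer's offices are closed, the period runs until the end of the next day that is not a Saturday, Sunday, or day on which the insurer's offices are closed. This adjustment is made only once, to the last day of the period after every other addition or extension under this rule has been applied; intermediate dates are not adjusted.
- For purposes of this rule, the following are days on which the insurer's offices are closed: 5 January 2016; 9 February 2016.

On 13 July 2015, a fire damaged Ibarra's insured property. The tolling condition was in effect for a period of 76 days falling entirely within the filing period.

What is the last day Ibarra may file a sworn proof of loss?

Counting 13 July 2015 as day 1, day 160 is December 19, 2015.
Tolling adds 76 days: December 19, 2015 + 76 days = March 4, 2016.
March 4, 2016 is a Friday and not a day on which the insurer's offices are closed, so no extension applies.

March 4, 2016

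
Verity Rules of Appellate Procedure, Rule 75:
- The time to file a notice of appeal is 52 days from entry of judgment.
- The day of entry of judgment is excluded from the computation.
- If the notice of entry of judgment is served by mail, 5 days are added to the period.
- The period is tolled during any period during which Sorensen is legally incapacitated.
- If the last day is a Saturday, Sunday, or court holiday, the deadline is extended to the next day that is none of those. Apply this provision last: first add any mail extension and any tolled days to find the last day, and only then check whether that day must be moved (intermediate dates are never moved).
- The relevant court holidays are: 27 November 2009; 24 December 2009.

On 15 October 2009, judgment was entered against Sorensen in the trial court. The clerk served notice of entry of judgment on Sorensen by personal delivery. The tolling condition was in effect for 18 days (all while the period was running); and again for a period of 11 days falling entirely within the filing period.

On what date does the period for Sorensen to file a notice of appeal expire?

January 4, 2010

52 days after 15 October 2009 is December 6, 2009.
Service was not by mail, so no mail extension applies.
Tolling adds 18 days: December 6, 2009 + 18 days = December 24, 2009.
Tolling adds 11 days: December 24, 2009 + 11 days = January 4, 2010.
January 4, 2010 is a Monday and not a court holiday, so no extension applies.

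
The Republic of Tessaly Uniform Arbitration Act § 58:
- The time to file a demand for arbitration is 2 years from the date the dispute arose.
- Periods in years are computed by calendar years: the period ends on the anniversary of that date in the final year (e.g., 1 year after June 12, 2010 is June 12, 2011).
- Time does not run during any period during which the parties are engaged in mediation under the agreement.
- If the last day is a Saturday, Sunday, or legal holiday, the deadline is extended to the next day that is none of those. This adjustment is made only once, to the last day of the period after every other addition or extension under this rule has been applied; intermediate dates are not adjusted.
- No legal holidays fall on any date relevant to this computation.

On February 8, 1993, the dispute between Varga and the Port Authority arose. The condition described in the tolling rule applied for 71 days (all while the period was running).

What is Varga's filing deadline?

2 years after February 8, 1993 is February 8, 1995.
Tolling adds 71 days: February 8, 1995 + 71 days = April 20, 1995.
April 20, 1995 is a Thursday and not a legal holiday, so no extension applies.

April 20, 1995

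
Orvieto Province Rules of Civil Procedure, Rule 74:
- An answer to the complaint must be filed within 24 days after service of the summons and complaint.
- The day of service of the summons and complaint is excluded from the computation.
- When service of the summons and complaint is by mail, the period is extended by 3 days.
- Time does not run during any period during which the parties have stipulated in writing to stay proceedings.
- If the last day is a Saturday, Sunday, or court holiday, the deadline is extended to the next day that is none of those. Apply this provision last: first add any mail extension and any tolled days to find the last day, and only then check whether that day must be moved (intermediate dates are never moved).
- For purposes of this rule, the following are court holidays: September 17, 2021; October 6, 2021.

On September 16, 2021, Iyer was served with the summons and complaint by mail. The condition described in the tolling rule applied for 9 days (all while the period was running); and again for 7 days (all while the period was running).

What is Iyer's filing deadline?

October 29, 2021

24 days after September 16, 2021 is October 10, 2021.
Service was by mail, adding 3 days: October 10, 2021 + 3 days = October 13, 2021.
Tolling adds 9 days: October 13, 2021 + 9 days = October 22, 2021.
Tolling adds 7 days: October 22, 2021 + 7 days = October 29, 2021.
October 29, 2021 is a Friday and not a court holiday, so no extension applies.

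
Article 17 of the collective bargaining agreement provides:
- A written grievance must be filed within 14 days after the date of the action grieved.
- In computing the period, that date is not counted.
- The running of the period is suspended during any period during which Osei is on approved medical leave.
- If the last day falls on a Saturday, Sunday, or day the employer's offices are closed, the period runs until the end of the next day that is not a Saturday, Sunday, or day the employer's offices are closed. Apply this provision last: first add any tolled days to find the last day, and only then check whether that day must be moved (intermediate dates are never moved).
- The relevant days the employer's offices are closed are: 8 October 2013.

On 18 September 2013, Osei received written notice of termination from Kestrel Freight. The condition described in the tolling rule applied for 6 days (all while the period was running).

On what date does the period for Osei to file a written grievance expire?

14 days after 18 September 2013 is October 2, 2013.
Tolling adds 6 days: October 2, 2013 + 6 days = October 8, 2013.
October 8, 2013 is a listed holiday. The next qualifying day is October 9, 2013.

October 9, 2013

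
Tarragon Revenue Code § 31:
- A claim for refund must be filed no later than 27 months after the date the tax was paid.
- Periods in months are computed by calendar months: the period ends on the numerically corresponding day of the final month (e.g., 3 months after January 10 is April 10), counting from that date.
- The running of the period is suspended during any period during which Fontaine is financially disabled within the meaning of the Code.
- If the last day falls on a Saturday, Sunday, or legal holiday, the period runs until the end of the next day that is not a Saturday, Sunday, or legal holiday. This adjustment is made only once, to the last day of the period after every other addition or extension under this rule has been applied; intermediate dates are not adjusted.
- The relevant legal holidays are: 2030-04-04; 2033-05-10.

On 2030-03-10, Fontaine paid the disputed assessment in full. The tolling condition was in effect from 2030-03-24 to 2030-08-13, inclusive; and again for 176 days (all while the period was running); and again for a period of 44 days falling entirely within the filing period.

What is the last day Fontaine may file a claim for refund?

June 8, 2033

27 months after 2030-03-10 is June 10, 2032.
From March 24, 2030 through August 13, 2030 inclusive is 143 days; tolling adds 143 days: June 10, 2032 + 143 days = October 31, 2032.
Tolling adds 176 days: October 31, 2032 + 176 days = April 25, 2033.
Tolling adds 44 days: April 25, 2033 + 44 days = June 8, 2033.
June 8, 2033 is a Wednesday and not a legal holiday, so no extension applies.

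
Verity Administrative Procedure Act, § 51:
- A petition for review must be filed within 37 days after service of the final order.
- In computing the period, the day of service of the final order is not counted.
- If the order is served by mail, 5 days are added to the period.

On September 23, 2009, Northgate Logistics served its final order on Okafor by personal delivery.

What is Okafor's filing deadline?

37 days after September 23, 2009 is October 30, 2009.
Service was not by mail, so no mail extension applies.

October 30, 2009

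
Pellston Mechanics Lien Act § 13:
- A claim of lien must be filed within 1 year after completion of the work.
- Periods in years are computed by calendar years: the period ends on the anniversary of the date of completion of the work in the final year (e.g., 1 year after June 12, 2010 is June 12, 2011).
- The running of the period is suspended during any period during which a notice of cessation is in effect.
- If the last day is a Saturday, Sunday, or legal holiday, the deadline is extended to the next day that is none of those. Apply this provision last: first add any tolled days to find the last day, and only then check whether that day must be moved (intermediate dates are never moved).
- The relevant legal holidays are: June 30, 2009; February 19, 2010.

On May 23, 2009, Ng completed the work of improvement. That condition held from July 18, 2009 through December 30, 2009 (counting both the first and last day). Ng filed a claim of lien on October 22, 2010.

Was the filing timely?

1 year after May 23, 2009 is May 23, 2010.
From July 18, 2009 through December 30, 2009 inclusive is 166 days; tolling adds 166 days: May 23, 2010 + 166 days = November 5, 2010.
November 5, 2010 is a Friday and not a legal holiday, so no extension applies.
The deadline is November 5, 2010; the filing on October 22, 2010 is on or before that date.

Yes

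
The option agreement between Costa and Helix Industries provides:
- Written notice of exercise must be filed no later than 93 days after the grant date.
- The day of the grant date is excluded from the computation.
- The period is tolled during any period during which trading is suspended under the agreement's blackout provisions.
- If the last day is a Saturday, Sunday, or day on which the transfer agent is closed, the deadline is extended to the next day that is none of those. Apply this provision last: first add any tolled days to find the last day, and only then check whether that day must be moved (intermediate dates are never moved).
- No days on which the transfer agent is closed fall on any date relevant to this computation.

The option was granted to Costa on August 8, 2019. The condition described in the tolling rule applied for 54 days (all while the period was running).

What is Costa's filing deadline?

93 days after August 8, 2019 is November 9, 2019.
Tolling adds 54 days: November 9, 2019 + 54 days = January 2, 2020.
January 2, 2020 is a Thursday and not a day on which the transfer agent is closed, so no extension applies.

January 2, 2020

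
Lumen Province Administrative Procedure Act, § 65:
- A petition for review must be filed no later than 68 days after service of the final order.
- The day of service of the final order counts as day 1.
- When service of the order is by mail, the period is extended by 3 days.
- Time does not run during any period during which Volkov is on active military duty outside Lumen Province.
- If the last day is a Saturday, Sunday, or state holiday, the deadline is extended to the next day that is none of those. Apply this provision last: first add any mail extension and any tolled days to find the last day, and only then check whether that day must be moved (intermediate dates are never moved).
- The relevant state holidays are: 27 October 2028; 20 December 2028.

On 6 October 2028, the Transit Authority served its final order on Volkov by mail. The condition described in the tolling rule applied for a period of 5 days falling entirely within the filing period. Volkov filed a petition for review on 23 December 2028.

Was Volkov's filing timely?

Counting 6 October 2028 as day 1, day 68 is December 12, 2028.
Service was by mail, adding 3 days: December 12, 2028 + 3 days = December 15, 2028.
Tolling adds 5 days: December 15, 2028 + 5 days = December 20, 2028.
December 20, 2028 is a listed holiday. The next qualifying day is December 21, 2028.
The deadline is December 21, 2028; the filing on December 23, 2028 is after that date.

No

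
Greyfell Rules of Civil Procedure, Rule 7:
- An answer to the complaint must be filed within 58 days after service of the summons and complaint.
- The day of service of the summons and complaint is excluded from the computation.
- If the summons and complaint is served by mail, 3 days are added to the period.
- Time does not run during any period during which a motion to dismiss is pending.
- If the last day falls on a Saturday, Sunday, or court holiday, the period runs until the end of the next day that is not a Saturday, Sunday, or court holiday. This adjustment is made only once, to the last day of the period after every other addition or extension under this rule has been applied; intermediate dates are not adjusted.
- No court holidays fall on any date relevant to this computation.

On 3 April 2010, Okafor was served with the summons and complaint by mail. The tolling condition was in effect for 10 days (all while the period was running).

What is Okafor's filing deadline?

June 14, 2010

58 days after 3 April 2010 is May 31, 2010.
Service was by mail, adding 3 days: May 31, 2010 + 3 days = June 3, 2010.
Tolling adds 10 days: June 3, 2010 + 10 days = June 13, 2010.
June 13, 2010 is Sunday. The next qualifying day is June 14, 2010.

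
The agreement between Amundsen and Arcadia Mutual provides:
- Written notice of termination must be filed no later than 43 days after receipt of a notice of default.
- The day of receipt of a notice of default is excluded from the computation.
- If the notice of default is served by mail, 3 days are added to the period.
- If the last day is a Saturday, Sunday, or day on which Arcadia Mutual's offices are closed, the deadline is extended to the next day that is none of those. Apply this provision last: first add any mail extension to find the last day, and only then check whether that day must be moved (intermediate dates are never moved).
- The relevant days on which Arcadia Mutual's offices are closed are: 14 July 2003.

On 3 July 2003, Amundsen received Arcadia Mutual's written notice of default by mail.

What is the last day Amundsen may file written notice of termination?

43 days after 3 July 2003 is August 15, 2003.
Service was by mail, adding 3 days: August 15, 2003 + 3 days = August 18, 2003.
August 18, 2003 is a Monday and not a day on which Arcadia Mutual's offices are closed, so no extension applies.

August 18, 2003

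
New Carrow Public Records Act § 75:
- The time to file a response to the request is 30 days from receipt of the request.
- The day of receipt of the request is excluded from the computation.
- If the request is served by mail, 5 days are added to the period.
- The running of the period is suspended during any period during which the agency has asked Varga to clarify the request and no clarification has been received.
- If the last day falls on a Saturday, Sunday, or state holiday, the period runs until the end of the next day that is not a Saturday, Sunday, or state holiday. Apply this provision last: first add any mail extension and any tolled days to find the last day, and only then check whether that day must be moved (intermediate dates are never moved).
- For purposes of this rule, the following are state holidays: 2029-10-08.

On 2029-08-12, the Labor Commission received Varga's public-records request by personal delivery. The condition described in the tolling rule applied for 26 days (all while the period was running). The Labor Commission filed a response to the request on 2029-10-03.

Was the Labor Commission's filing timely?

30 days after 2029-08-12 is September 11, 2029.
Service was not by mail, so no mail extension applies.
Tolling adds 26 days: September 11, 2029 + 26 days = October 7, 2029.
October 7, 2029 is Sunday; October 8, 2029 is a listed holiday. The next qualifying day is October 9, 2029.
The deadline is October 9, 2029; the filing on October 3, 2029 is on or before that date.

Yes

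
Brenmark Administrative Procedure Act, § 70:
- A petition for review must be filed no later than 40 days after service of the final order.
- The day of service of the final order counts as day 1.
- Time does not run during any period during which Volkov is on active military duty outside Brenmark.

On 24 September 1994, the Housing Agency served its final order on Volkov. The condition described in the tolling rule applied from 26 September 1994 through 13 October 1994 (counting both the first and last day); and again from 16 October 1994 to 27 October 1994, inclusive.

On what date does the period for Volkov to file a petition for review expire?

Counting 24 September 1994 as day 1, day 40 is November 2, 1994.
From September 26, 1994 through October 13, 1994 inclusive is 18 days; tolling adds 18 days: November 2, 1994 + 18 days = November 20, 1994.
From October 16, 1994 through October 27, 1994 inclusive is 12 days; tolling adds 12 days: November 20, 1994 + 12 days = December 2, 1994.

December 2, 1994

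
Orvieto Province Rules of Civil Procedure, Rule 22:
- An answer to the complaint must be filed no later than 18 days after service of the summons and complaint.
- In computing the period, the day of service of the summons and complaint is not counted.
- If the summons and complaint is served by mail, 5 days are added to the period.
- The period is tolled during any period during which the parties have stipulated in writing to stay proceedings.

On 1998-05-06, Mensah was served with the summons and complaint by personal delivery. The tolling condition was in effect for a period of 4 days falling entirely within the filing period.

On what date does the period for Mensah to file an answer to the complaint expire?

18 days after 1998-05-06 is May 24, 1998.
Service was not by mail, so no mail extension applies.
Tolling adds 4 days: May 24, 1998 + 4 days = May 28, 1998.

May 28, 1998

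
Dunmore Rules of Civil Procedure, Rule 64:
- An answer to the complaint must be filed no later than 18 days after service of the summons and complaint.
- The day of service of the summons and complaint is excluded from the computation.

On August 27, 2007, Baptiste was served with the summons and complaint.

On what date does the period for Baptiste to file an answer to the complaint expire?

September 14, 2007

18 days after August 27, 2007 is September 14, 2007.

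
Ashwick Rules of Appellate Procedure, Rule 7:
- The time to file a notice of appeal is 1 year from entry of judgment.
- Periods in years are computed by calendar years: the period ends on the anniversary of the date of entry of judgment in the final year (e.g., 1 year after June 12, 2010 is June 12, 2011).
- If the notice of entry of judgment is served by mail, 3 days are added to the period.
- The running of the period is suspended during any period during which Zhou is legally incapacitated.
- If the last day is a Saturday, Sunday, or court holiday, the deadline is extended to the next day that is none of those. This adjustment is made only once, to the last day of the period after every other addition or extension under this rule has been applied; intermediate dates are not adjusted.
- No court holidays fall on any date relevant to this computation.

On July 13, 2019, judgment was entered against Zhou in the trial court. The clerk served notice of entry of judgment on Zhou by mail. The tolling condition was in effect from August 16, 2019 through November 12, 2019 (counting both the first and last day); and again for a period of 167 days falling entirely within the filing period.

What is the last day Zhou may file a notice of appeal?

1 year after July 13, 2019 is July 13, 2020.
Service was by mail, adding 3 days: July 13, 2020 + 3 days = July 16, 2020.
From August 16, 2019 through November 12, 2019 inclusive is 89 days; tolling adds 89 days: July 16, 2020 + 89 days = October 13, 2020.
Tolling adds 167 days: October 13, 2020 + 167 days = March 29, 2021.
March 29, 2021 is a Monday and not a court holiday, so no extension applies.

March 29, 2021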